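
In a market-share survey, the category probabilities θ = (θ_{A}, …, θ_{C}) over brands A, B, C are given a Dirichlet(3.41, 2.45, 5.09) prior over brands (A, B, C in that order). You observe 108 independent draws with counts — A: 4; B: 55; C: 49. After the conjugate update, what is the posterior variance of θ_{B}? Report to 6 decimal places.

The Dirichlet prior is conjugate to the Multinomial likelihood: each posterior αⱼ = prior αⱼ + observed count nⱼ.
Posterior concentration: (7.41, 57.45, 54.09), total = 118.95.
Var[θ_j] = α_j(Σα−α_j)/((Σα)²(Σα+1)) = 57.45·61.50/(118.95²·119.95) = 0.002082.

0.002082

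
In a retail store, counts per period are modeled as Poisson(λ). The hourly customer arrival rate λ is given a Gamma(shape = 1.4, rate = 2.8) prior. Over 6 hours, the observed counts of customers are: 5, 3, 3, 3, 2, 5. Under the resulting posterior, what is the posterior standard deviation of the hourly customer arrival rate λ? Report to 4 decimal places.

With a Gamma(shape α, rate β) prior, the Poisson likelihood is conjugate: the posterior is Gamma(α + ΣXᵢ, β + n).
Sum of counts S = 21 over n = 6 hours.
Posterior: Gamma(α+S, β+n) = Gamma(1.4+21, 2.8+6) = Gamma(22.4, 8.8).
SD = √α/β = √22.4/8.8 = 0.5378.

0.5378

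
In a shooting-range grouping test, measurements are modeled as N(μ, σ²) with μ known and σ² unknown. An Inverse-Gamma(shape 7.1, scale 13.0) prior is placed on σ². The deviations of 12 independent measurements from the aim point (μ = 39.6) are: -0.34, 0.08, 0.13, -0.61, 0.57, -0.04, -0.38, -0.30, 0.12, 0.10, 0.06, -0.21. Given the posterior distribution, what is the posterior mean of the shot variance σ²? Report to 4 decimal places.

With known mean μ and an Inverse-Gamma(α, β) prior on σ², the Normal likelihood is conjugate: posterior is Inv-Gamma(α + n/2, β + Σ(xᵢ−μ)²/2).
Σ(xᵢ−μ)² = (-0.34)² + (0.08)² + (0.13)² + (-0.61)² + (0.57)² + (-0.04)² + (-0.38)² + (-0.30)² + (0.12)² + (0.10)² + (0.06)² + (-0.21)² = 1.1440.
Posterior: Inv-Gamma(7.1 + 12/2, 13.0 + 1.1440/2) = Inv-Gamma(13.10, 13.57200).
E[σ²|data] = β/(α−1) = 13.57200/12.10 = 1.1217.

1.1217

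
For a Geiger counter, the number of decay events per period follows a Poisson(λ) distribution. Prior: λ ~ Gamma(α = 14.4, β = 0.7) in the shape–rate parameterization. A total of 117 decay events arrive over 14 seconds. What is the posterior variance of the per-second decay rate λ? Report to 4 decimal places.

With a Gamma(shape α, rate β) prior, the Poisson likelihood is conjugate: the posterior is Gamma(α + ΣXᵢ, β + n).
Posterior: Gamma(α+S, β+n) = Gamma(14.4+117, 0.7+14) = Gamma(131.4, 14.7).
Var = α/β² = 131.4/14.7² = 0.6081.

0.6081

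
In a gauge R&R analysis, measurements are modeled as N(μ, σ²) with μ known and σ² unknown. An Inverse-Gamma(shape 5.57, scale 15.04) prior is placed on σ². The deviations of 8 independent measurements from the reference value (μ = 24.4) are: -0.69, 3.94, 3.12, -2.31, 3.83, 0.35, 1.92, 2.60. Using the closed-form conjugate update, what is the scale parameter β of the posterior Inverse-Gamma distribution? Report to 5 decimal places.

43.19400

With known mean μ and an Inverse-Gamma(α, β) prior on σ², the Normal likelihood is conjugate: posterior is Inv-Gamma(α + n/2, β + Σ(xᵢ−μ)²/2).
Σ(xᵢ−μ)² = (-0.69)² + (3.94)² + (3.12)² + (-2.31)² + (3.83)² + (0.35)² + (1.92)² + (2.60)² = 56.3080.
Posterior: Inv-Gamma(5.57 + 8/2, 15.04 + 56.3080/2) = Inv-Gamma(9.57, 43.19400).
Posterior β = 43.19400.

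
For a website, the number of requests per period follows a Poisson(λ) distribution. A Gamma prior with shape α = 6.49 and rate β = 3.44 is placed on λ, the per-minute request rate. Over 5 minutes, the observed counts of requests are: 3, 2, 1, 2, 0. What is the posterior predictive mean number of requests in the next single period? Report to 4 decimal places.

With a Gamma(shape α, rate β) prior, the Poisson likelihood is conjugate: the posterior is Gamma(α + ΣXᵢ, β + n).
Sum of counts S = 8 over n = 5 minutes.
Posterior: Gamma(α+S, β+n) = Gamma(6.49+8, 3.44+5) = Gamma(14.49, 8.44).
The predictive distribution for one future period is NegBinom with mean α/β = 1.7168.

1.7168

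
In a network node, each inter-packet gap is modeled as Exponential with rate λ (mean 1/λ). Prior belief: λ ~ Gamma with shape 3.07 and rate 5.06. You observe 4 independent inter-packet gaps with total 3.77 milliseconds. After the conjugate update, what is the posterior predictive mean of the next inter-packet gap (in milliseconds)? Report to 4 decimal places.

1.4547

With a Gamma(shape α, rate β) prior on the exponential rate λ, the posterior after n observations with total T = Σxᵢ is Gamma(α+n, β+T).
Posterior: Gamma(3.07+4, 5.06+3.77) = Gamma(7.07, 8.83).
The predictive distribution for the next observation is Lomax; its mean is β/(α−1) = 8.83/6.07 = 1.4547.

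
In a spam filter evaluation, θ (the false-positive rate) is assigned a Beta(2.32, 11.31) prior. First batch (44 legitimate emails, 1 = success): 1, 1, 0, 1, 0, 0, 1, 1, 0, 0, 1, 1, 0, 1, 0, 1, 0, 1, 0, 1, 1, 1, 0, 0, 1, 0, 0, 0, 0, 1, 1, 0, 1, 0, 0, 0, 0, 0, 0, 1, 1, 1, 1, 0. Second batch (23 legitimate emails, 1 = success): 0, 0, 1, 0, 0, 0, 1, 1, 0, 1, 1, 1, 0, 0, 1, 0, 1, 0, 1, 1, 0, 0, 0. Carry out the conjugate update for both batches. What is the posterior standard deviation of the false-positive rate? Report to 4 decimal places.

The Beta prior is conjugate to a Binomial/Bernoulli likelihood; the update adds successes to α and failures to β.
After batch 1: Beta(2.32+21, 11.31+23) = Beta(23.32, 34.31).
After batch 2: Beta(23.32+10, 34.31+13) = Beta(33.32, 47.31).
Var = αβ/((α+β)²(α+β+1)) = 33.32·47.31/(80.63²·81.63) = 0.00297040; SD = √0.00297040 = 0.0545.

0.0545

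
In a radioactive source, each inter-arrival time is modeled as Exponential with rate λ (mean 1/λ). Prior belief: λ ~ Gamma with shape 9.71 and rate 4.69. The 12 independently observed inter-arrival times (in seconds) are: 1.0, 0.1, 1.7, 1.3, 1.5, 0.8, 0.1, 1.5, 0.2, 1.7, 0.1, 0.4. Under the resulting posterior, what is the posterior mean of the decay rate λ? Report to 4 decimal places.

1.4387

With a Gamma(shape α, rate β) prior on the exponential rate λ, the posterior after n observations with total T = Σxᵢ is Gamma(α+n, β+T).
Sum of observations T = 10.4 seconds; n = 12.
Posterior: Gamma(9.71+12, 4.69+10.4) = Gamma(21.71, 15.09).
Posterior mean of λ = α/β = 21.71/15.09 = 1.4387.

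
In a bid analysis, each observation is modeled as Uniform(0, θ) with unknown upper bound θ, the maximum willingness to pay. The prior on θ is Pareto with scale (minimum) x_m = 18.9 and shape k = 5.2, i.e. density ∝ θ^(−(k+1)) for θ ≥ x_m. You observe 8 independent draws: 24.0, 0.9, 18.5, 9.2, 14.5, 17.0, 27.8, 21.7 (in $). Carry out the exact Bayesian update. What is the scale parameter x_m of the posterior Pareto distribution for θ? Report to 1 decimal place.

27.8

A Pareto(scale x_m, shape k) prior on the upper bound θ of Uniform(0, θ) is conjugate: posterior is Pareto(max(x_m, max xᵢ), k + n).
Sample maximum = 27.8; prior scale x_m = 18.9 → posterior scale = max = 27.8.
Posterior shape = 5.2 + 8 = 13.2.
Posterior scale x_m = 27.8.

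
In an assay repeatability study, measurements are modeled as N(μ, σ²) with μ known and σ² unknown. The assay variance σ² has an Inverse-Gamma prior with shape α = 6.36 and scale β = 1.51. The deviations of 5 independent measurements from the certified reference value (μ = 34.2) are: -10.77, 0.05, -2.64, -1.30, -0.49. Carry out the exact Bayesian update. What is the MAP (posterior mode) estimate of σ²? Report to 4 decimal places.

6.4866

With known mean μ and an Inverse-Gamma(α, β) prior on σ², the Normal likelihood is conjugate: posterior is Inv-Gamma(α + n/2, β + Σ(xᵢ−μ)²/2).
Σ(xᵢ−μ)² = (-10.77)² + (0.05)² + (-2.64)² + (-1.30)² + (-0.49)² = 124.8951.
Posterior: Inv-Gamma(6.36 + 5/2, 1.51 + 124.8951/2) = Inv-Gamma(8.86, 63.95755).
Mode = β/(α+1) = 63.95755/9.86 = 6.4866.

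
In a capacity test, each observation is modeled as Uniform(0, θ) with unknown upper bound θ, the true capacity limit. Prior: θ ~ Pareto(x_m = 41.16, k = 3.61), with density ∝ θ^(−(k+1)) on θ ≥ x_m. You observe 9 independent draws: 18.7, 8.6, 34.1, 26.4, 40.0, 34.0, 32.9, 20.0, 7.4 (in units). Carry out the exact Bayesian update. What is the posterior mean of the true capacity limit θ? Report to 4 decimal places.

44.7052

A Pareto(scale x_m, shape k) prior on the upper bound θ of Uniform(0, θ) is conjugate: posterior is Pareto(max(x_m, max xᵢ), k + n).
Sample maximum = 40.0; prior scale x_m = 41.16 → posterior scale = max = 41.16.
Posterior shape = 3.61 + 9 = 12.61.
E[θ|data] = k·x_m/(k−1) = 12.61·41.16/11.61 = 44.7052.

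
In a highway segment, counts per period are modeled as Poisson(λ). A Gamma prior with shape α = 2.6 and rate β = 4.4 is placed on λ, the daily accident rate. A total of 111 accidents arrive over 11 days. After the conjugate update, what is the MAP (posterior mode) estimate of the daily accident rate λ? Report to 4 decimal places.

7.3117

With a Gamma(shape α, rate β) prior, the Poisson likelihood is conjugate: the posterior is Gamma(α + ΣXᵢ, β + n).
Posterior: Gamma(α+S, β+n) = Gamma(2.6+111, 4.4+11) = Gamma(113.6, 15.4).
Mode of Gamma(α,β) for α≥1 is (α−1)/β = 112.6/15.4 = 7.3117.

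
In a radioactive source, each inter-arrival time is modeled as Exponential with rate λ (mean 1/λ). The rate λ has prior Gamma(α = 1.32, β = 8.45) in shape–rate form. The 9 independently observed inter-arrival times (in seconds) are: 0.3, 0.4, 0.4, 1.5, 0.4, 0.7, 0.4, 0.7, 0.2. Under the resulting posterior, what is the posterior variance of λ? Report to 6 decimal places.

0.057047

With a Gamma(shape α, rate β) prior on the exponential rate λ, the posterior after n observations with total T = Σxᵢ is Gamma(α+n, β+T).
Sum of observations T = 5.0 seconds; n = 9.
Posterior: Gamma(1.32+9, 8.45+5.0) = Gamma(10.32, 13.45).
Var = α/β² = 0.057047.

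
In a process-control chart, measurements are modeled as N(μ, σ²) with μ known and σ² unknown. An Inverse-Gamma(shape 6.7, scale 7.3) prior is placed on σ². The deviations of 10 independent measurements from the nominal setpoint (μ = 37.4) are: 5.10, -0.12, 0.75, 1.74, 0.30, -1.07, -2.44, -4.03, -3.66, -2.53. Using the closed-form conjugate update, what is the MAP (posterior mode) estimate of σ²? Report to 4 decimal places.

With known mean μ and an Inverse-Gamma(α, β) prior on σ², the Normal likelihood is conjugate: posterior is Inv-Gamma(α + n/2, β + Σ(xᵢ−μ)²/2).
Σ(xᵢ−μ)² = (5.10)² + (-0.12)² + (0.75)² + (1.74)² + (0.30)² + (-1.07)² + (-2.44)² + (-4.03)² + (-3.66)² + (-2.53)² = 72.8404.
Posterior: Inv-Gamma(6.7 + 10/2, 7.3 + 72.8404/2) = Inv-Gamma(11.70, 43.72020).
Mode = β/(α+1) = 43.72020/12.70 = 3.4425.

3.4425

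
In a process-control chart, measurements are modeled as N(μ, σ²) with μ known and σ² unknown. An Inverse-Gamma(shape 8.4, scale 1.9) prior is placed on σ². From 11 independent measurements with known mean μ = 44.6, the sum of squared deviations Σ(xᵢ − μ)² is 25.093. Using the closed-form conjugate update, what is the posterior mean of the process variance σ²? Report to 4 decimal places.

With known mean μ and an Inverse-Gamma(α, β) prior on σ², the Normal likelihood is conjugate: posterior is Inv-Gamma(α + n/2, β + Σ(xᵢ−μ)²/2).
Posterior: Inv-Gamma(8.4 + 11/2, 1.9 + 25.093/2) = Inv-Gamma(13.90, 14.4465).
E[σ²|data] = β/(α−1) = 14.4465/12.90 = 1.1199.

1.1199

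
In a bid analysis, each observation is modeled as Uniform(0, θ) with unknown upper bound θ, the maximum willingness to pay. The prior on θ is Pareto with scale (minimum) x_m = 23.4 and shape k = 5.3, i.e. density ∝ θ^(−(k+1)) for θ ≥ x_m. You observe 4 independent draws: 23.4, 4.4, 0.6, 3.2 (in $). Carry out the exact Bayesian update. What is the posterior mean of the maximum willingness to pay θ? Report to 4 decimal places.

26.2193

A Pareto(scale x_m, shape k) prior on the upper bound θ of Uniform(0, θ) is conjugate: posterior is Pareto(max(x_m, max xᵢ), k + n).
Sample maximum = 23.4; prior scale x_m = 23.4 → posterior scale = max = 23.4.
Posterior shape = 5.3 + 4 = 9.3.
E[θ|data] = k·x_m/(k−1) = 9.3·23.4/8.3 = 26.2193.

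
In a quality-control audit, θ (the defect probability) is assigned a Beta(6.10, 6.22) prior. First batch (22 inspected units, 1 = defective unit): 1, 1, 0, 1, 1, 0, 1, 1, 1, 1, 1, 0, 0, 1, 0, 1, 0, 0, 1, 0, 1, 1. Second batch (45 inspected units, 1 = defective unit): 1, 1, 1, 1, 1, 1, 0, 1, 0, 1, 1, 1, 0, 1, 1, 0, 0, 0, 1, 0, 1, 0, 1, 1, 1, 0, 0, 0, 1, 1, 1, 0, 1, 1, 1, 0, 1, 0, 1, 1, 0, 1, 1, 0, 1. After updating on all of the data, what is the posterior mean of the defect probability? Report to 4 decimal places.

The Beta prior is conjugate to a Binomial/Bernoulli likelihood; the update adds successes to α and failures to β.
After batch 1: Beta(6.10+14, 6.22+8) = Beta(20.10, 14.22).
After batch 2: Beta(20.10+29, 14.22+16) = Beta(49.10, 30.22).
Posterior mean = α/(α+β) = 49.10/79.32 = 0.6190.

0.6190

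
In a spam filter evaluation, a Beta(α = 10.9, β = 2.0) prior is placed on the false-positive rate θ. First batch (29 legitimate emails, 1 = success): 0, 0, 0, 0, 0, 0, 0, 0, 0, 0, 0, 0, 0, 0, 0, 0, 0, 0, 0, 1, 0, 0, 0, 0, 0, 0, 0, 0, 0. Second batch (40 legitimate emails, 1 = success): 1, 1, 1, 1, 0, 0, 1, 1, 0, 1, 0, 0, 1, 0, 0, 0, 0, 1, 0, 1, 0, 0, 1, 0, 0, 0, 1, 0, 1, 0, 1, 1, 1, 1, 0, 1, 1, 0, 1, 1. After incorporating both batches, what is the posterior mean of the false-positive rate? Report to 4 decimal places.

The Beta prior is conjugate to a Binomial/Bernoulli likelihood; the update adds successes to α and failures to β.
After batch 1: Beta(10.9+1, 2.0+28) = Beta(11.9, 30.0).
After batch 2: Beta(11.9+21, 30.0+19) = Beta(32.9, 49.0).
Posterior mean = α/(α+β) = 32.9/81.9 = 0.4017.

0.4017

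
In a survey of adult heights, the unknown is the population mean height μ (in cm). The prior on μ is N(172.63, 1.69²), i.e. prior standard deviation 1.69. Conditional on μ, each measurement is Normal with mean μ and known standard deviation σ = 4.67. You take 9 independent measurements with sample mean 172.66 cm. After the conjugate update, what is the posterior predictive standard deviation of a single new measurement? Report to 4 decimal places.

4.8083

For Normal data with known variance σ², a Normal(μ₀, σ₀²) prior on μ is conjugate. Posterior precision = 1/σ₀² + n/σ²; posterior mean is the precision-weighted average of μ₀ and x̄.
σ₀² = 1.69² = 2.8561, σ² = 4.67² = 21.8089; σ² + n·σ₀² = 21.8089 + 9·2.8561 = 47.5138.
Posterior precision = 1/σ₀² + n/σ² = 1/2.8561 + 9/21.8089 = (σ² + n·σ₀²)/(σ₀²σ²) = 47.5138/(2.8561·21.8089); posterior variance σₙ² = σ₀²σ²/(σ² + n·σ₀²) = 2.8561·21.8089/47.5138 = 1.310954.
Predictive variance for one new observation = σₙ² + σ² = 2.8561·21.8089/47.5138 + 21.8089 = σ²·(σ₀² + 47.5138)/47.5138 = 21.8089·50.3699/47.5138 = 23.119854; SD = √(21.8089·50.3699/47.5138) = 4.8083.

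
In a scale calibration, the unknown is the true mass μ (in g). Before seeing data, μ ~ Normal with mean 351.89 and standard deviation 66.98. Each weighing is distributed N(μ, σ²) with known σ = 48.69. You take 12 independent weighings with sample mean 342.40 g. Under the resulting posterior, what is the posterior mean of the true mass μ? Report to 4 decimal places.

For Normal data with known variance σ², a Normal(μ₀, σ₀²) prior on μ is conjugate. Posterior precision = 1/σ₀² + n/σ²; posterior mean is the precision-weighted average of μ₀ and x̄.
n·x̄ = 12·342.40 = 4108.8.
σ₀² = 66.98² = 4486.3204, σ² = 48.69² = 2370.7161; σ² + n·σ₀² = 2370.7161 + 12·4486.3204 = 56206.5609.
Posterior mean = (μ₀/σ₀² + n·x̄/σ²)/(1/σ₀² + n/σ²) = (σ²·μ₀ + σ₀²·n·x̄)/(σ² + n·σ₀²) = (2370.7161·351.89 + 4486.3204·4108.8)/56206.5609 = 19267624.547949/56206.5609 = 342.8003.

342.8003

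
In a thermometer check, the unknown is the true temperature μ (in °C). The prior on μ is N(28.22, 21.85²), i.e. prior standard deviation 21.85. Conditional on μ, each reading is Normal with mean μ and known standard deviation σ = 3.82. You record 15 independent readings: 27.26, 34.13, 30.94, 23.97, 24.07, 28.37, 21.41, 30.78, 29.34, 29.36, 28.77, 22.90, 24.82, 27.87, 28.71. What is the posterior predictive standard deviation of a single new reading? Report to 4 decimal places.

For Normal data with known variance σ², a Normal(μ₀, σ₀²) prior on μ is conjugate. Posterior precision = 1/σ₀² + n/σ²; posterior mean is the precision-weighted average of μ₀ and x̄.
σ₀² = 21.85² = 477.4225, σ² = 3.82² = 14.5924; σ² + n·σ₀² = 14.5924 + 15·477.4225 = 7175.9299.
Posterior precision = 1/σ₀² + n/σ² = 1/477.4225 + 15/14.5924 = (σ² + n·σ₀²)/(σ₀²σ²) = 7175.9299/(477.4225·14.5924); posterior variance σₙ² = σ₀²σ²/(σ² + n·σ₀²) = 477.4225·14.5924/7175.9299 = 0.970848.
Predictive variance for one new observation = σₙ² + σ² = 477.4225·14.5924/7175.9299 + 14.5924 = σ²·(σ₀² + 7175.9299)/7175.9299 = 14.5924·7653.3524/7175.9299 = 15.563248; SD = √(14.5924·7653.3524/7175.9299) = 3.9450.

3.9450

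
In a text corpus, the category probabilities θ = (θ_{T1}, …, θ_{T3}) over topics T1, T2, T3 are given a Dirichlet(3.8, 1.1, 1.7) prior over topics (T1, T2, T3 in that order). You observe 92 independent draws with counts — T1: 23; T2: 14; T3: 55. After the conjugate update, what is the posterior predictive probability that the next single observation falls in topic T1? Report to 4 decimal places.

0.2718

The Dirichlet prior is conjugate to the Multinomial likelihood: each posterior αⱼ = prior αⱼ + observed count nⱼ.
Posterior concentration: (26.8, 15.1, 56.7), total = 98.6.
P(next = T1 | data) = α_{T1}/Σα = 0.2718.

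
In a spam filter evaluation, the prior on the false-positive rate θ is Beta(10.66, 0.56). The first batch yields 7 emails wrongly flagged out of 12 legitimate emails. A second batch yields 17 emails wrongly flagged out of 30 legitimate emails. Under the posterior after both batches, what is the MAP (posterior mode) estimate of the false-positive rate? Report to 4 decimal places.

The Beta prior is conjugate to a Binomial/Bernoulli likelihood; the update adds successes to α and failures to β.
After batch 1: Beta(10.66+7, 0.56+5) = Beta(17.66, 5.56).
After batch 2: Beta(17.66+17, 5.56+13) = Beta(34.66, 18.56).
Mode of Beta(a,b) for a,b>1 is (a−1)/(a+b−2) = 33.66/51.22 = 0.6572.

0.6572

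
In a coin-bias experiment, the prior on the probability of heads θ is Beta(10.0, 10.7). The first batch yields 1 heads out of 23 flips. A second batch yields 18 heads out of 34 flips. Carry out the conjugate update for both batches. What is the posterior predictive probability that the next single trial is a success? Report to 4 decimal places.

The Beta prior is conjugate to a Binomial/Bernoulli likelihood; the update adds successes to α and failures to β.
After batch 1: Beta(10.0+1, 10.7+22) = Beta(11.0, 32.7).
After batch 2: Beta(11.0+18, 32.7+16) = Beta(29.0, 48.7).
For a single future Bernoulli trial, P(success | data) = α/(α+β) = 0.3732.

0.3732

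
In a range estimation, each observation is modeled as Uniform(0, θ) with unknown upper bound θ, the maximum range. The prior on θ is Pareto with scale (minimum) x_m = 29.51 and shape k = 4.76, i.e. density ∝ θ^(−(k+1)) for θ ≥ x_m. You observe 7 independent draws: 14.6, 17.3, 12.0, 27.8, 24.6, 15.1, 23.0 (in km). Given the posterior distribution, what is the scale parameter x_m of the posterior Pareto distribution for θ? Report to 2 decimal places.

29.51

A Pareto(scale x_m, shape k) prior on the upper bound θ of Uniform(0, θ) is conjugate: posterior is Pareto(max(x_m, max xᵢ), k + n).
Sample maximum = 27.8; prior scale x_m = 29.51 → posterior scale = max = 29.51.
Posterior shape = 4.76 + 7 = 11.76.
Posterior scale x_m = 29.51.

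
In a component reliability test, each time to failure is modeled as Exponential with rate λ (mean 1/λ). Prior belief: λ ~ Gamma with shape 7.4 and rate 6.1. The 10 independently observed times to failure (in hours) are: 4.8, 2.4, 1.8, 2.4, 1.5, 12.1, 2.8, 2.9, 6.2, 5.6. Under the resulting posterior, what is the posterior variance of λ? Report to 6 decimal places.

With a Gamma(shape α, rate β) prior on the exponential rate λ, the posterior after n observations with total T = Σxᵢ is Gamma(α+n, β+T).
Sum of observations T = 42.5 hours; n = 10.
Posterior: Gamma(7.4+10, 6.1+42.5) = Gamma(17.4, 48.6).
Var = α/β² = 0.007367.

0.007367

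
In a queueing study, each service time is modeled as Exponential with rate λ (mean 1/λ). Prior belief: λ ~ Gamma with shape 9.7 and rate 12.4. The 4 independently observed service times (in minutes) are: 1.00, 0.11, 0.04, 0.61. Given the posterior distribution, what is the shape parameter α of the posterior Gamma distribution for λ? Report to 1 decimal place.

13.7

With a Gamma(shape α, rate β) prior on the exponential rate λ, the posterior after n observations with total T = Σxᵢ is Gamma(α+n, β+T).
Sum of observations T = 1.76 minutes; n = 4.
Posterior: Gamma(9.7+4, 12.4+1.76) = Gamma(13.7, 14.16).
Posterior α = 13.7.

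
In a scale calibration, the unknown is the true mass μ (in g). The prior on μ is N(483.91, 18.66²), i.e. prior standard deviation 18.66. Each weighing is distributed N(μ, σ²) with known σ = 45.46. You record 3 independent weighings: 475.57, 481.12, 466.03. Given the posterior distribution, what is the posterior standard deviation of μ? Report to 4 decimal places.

For Normal data with known variance σ², a Normal(μ₀, σ₀²) prior on μ is conjugate. Posterior precision = 1/σ₀² + n/σ²; posterior mean is the precision-weighted average of μ₀ and x̄.
σ₀² = 18.66² = 348.1956, σ² = 45.46² = 2066.6116; σ² + n·σ₀² = 2066.6116 + 3·348.1956 = 3111.1984.
Posterior precision = 1/σ₀² + n/σ² = 1/348.1956 + 3/2066.6116 = (σ² + n·σ₀²)/(σ₀²σ²) = 3111.1984/(348.1956·2066.6116); posterior variance σₙ² = σ₀²σ²/(σ² + n·σ₀²) = 348.1956·2066.6116/3111.1984 = 231.288710.
Posterior SD = √σₙ² = √(348.1956·2066.6116/3111.1984) = 15.2082.

15.2082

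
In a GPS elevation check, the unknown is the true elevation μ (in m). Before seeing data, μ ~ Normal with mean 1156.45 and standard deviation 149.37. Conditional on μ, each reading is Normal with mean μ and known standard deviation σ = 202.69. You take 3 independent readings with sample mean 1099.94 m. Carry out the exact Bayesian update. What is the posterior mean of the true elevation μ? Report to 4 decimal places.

1121.4330

For Normal data with known variance σ², a Normal(μ₀, σ₀²) prior on μ is conjugate. Posterior precision = 1/σ₀² + n/σ²; posterior mean is the precision-weighted average of μ₀ and x̄.
n·x̄ = 3·1099.94 = 3299.82.
σ₀² = 149.37² = 22311.3969, σ² = 202.69² = 41083.2361; σ² + n·σ₀² = 41083.2361 + 3·22311.3969 = 108017.4268.
Posterior mean = (μ₀/σ₀² + n·x̄/σ²)/(1/σ₀² + n/σ²) = (σ²·μ₀ + σ₀²·n·x̄)/(σ² + n·σ₀²) = (41083.2361·1156.45 + 22311.3969·3299.82)/108017.4268 = 121134302.106403/108017.4268 = 1121.4330.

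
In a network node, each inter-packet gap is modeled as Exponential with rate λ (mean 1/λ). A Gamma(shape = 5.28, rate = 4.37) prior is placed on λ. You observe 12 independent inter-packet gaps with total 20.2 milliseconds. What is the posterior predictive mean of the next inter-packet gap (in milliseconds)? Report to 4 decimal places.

1.5092

With a Gamma(shape α, rate β) prior on the exponential rate λ, the posterior after n observations with total T = Σxᵢ is Gamma(α+n, β+T).
Posterior: Gamma(5.28+12, 4.37+20.2) = Gamma(17.28, 24.57).
The predictive distribution for the next observation is Lomax; its mean is β/(α−1) = 24.57/16.28 = 1.5092.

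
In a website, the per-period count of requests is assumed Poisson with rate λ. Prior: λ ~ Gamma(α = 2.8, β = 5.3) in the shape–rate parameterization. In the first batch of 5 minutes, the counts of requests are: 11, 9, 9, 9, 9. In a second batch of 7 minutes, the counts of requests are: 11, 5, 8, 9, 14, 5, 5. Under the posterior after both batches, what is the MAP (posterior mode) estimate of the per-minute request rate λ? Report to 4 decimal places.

6.1156

With a Gamma(shape α, rate β) prior, the Poisson likelihood is conjugate: the posterior is Gamma(α + ΣXᵢ, β + n).
Batch 1: sum of counts S = 47 over n = 5 minutes.
After batch 1: Gamma(α+S, β+n) = Gamma(2.8+47, 5.3+5) = Gamma(49.8, 10.3).
Batch 2: sum of counts S = 57 over n = 7 minutes.
After batch 2: Gamma(α+S, β+n) = Gamma(49.8+57, 10.3+7) = Gamma(106.8, 17.3).
Mode of Gamma(α,β) for α≥1 is (α−1)/β = 105.8/17.3 = 6.1156.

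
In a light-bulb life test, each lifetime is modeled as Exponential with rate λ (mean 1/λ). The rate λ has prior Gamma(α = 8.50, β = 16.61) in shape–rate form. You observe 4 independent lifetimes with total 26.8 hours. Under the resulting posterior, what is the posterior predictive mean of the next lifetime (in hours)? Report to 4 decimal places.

With a Gamma(shape α, rate β) prior on the exponential rate λ, the posterior after n observations with total T = Σxᵢ is Gamma(α+n, β+T).
Posterior: Gamma(8.50+4, 16.61+26.8) = Gamma(12.50, 43.41).
The predictive distribution for the next observation is Lomax; its mean is β/(α−1) = 43.41/11.50 = 3.7748.

3.7748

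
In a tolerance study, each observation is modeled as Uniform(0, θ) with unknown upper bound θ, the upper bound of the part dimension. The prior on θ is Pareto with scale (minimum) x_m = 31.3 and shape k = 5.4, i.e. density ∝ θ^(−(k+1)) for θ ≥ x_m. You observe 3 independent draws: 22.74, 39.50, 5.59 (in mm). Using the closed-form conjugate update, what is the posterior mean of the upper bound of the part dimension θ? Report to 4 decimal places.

A Pareto(scale x_m, shape k) prior on the upper bound θ of Uniform(0, θ) is conjugate: posterior is Pareto(max(x_m, max xᵢ), k + n).
Sample maximum = 39.50; prior scale x_m = 31.3 → posterior scale = max = 39.50.
Posterior shape = 5.4 + 3 = 8.4.
E[θ|data] = k·x_m/(k−1) = 8.4·39.50/7.4 = 44.8378.

44.8378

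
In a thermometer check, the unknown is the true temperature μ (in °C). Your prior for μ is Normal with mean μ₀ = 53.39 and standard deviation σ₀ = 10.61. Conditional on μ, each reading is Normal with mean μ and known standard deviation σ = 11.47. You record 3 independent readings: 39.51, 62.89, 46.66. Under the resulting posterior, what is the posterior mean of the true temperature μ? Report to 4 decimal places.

For Normal data with known variance σ², a Normal(μ₀, σ₀²) prior on μ is conjugate. Posterior precision = 1/σ₀² + n/σ²; posterior mean is the precision-weighted average of μ₀ and x̄.
Σxᵢ = 39.51 + 62.89 + 46.66 = 149.06, so n·x̄ = 149.06.
σ₀² = 10.61² = 112.5721, σ² = 11.47² = 131.5609; σ² + n·σ₀² = 131.5609 + 3·112.5721 = 469.2772.
Posterior mean = (μ₀/σ₀² + n·x̄/σ²)/(1/σ₀² + n/σ²) = (σ²·μ₀ + σ₀²·n·x̄)/(σ² + n·σ₀²) = (131.5609·53.39 + 112.5721·149.06)/469.2772 = 23804.033677/469.2772 = 50.7249.

50.7249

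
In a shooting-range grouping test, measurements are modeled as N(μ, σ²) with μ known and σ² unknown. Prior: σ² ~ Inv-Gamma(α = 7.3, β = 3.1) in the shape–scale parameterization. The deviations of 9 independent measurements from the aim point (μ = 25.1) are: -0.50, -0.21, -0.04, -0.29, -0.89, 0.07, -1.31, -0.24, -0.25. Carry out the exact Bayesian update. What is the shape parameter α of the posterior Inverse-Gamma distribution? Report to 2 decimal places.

With known mean μ and an Inverse-Gamma(α, β) prior on σ², the Normal likelihood is conjugate: posterior is Inv-Gamma(α + n/2, β + Σ(xᵢ−μ)²/2).
Σ(xᵢ−μ)² = (-0.50)² + (-0.21)² + (-0.04)² + (-0.29)² + (-0.89)² + (0.07)² + (-1.31)² + (-0.24)² + (-0.25)² = 3.0130.
Posterior: Inv-Gamma(7.3 + 9/2, 3.1 + 3.0130/2) = Inv-Gamma(11.80, 4.60650).
Posterior α = 11.80.

11.80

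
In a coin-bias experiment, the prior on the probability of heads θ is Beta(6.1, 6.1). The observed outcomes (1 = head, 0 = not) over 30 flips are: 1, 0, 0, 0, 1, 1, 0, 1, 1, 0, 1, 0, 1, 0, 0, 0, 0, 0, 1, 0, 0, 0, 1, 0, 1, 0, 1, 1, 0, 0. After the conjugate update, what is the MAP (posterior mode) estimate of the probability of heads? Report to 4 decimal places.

0.4254

The Beta prior is conjugate to a Binomial/Bernoulli likelihood; the update adds successes to α and failures to β.
Posterior: Beta(α+k, β+n−k) = Beta(6.1+12, 6.1+18) = Beta(18.1, 24.1).
Mode of Beta(a,b) for a,b>1 is (a−1)/(a+b−2) = 17.1/40.2 = 0.4254.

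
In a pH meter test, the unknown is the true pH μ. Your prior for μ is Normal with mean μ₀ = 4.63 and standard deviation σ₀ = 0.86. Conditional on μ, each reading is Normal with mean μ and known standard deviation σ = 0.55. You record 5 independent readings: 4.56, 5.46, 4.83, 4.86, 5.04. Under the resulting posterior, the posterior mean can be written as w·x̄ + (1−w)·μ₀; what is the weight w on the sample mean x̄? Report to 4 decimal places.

0.9244

For Normal data with known variance σ², a Normal(μ₀, σ₀²) prior on μ is conjugate. Posterior precision = 1/σ₀² + n/σ²; posterior mean is the precision-weighted average of μ₀ and x̄.
σ₀² = 0.86² = 0.7396, σ² = 0.55² = 0.3025. Prior precision 1/σ₀² = 1/0.7396; data precision n/σ² = 5/0.3025.
w = (n/σ²)/(1/σ₀² + n/σ²) = n·σ₀²/(σ² + n·σ₀²) = 5·0.7396/(0.3025 + 5·0.7396) = 3.698/4.0005 = 0.9244.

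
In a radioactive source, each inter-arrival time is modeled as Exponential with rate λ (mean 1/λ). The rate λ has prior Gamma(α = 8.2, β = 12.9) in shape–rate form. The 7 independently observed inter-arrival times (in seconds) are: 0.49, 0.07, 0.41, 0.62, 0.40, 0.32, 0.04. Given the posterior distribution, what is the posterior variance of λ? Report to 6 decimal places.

With a Gamma(shape α, rate β) prior on the exponential rate λ, the posterior after n observations with total T = Σxᵢ is Gamma(α+n, β+T).
Sum of observations T = 2.35 seconds; n = 7.
Posterior: Gamma(8.2+7, 12.9+2.35) = Gamma(15.2, 15.25).
Var = α/β² = 0.065359.

0.065359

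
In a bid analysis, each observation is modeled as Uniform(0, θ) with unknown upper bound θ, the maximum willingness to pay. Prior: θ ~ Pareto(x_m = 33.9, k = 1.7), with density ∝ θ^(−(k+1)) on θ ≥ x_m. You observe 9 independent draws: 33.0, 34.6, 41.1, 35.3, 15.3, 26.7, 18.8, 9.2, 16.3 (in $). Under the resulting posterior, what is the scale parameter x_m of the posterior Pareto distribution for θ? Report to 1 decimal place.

41.1

A Pareto(scale x_m, shape k) prior on the upper bound θ of Uniform(0, θ) is conjugate: posterior is Pareto(max(x_m, max xᵢ), k + n).
Sample maximum = 41.1; prior scale x_m = 33.9 → posterior scale = max = 41.1.
Posterior shape = 1.7 + 9 = 10.7.
Posterior scale x_m = 41.1.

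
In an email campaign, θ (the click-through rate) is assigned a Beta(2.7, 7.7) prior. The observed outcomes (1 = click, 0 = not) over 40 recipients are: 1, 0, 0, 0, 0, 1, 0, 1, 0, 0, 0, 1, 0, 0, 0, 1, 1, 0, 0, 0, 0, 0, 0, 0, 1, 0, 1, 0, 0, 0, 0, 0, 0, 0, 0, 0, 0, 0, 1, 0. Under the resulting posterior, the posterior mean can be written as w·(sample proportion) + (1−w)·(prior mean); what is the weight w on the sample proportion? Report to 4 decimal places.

0.7937

The Beta prior is conjugate to a Binomial/Bernoulli likelihood; the update adds successes to α and failures to β.
Posterior mean = (α₀+k)/(α₀+β₀+n) = [n/(α₀+β₀+n)]·(k/n) + [(α₀+β₀)/(α₀+β₀+n)]·α₀/(α₀+β₀), so only n and the prior enter the weight.
The weight on the data is w = n/(α₀+β₀+n) = 40/(2.7+7.7+40) = 40/50.4 = 0.7937.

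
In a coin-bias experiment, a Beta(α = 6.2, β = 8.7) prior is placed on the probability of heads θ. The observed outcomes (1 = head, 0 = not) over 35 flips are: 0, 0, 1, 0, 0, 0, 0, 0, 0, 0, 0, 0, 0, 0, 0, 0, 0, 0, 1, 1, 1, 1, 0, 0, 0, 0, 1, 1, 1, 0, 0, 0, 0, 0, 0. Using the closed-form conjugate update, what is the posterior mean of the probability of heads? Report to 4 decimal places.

The Beta prior is conjugate to a Binomial/Bernoulli likelihood; the update adds successes to α and failures to β.
Posterior: Beta(α+k, β+n−k) = Beta(6.2+8, 8.7+27) = Beta(14.2, 35.7).
Posterior mean = α/(α+β) = 14.2/49.9 = 0.2846.

0.2846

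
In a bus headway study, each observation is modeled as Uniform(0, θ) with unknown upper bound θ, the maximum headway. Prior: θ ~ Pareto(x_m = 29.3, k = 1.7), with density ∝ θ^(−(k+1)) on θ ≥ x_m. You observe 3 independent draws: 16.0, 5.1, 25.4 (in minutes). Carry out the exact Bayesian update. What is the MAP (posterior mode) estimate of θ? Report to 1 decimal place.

29.3

A Pareto(scale x_m, shape k) prior on the upper bound θ of Uniform(0, θ) is conjugate: posterior is Pareto(max(x_m, max xᵢ), k + n).
Sample maximum = 25.4; prior scale x_m = 29.3 → posterior scale = max = 29.3.
Posterior shape = 1.7 + 3 = 4.7.
The Pareto density is decreasing on [x_m, ∞), so the mode is x_m = 29.3.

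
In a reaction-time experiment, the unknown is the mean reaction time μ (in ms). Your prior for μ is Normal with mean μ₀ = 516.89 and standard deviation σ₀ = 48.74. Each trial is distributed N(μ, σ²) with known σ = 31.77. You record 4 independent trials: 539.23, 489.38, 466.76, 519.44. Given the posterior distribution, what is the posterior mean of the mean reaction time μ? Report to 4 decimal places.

504.9688

For Normal data with known variance σ², a Normal(μ₀, σ₀²) prior on μ is conjugate. Posterior precision = 1/σ₀² + n/σ²; posterior mean is the precision-weighted average of μ₀ and x̄.
Σxᵢ = 539.23 + 489.38 + 466.76 + 519.44 = 2014.81, so n·x̄ = 2014.81.
σ₀² = 48.74² = 2375.5876, σ² = 31.77² = 1009.3329; σ² + n·σ₀² = 1009.3329 + 4·2375.5876 = 10511.6833.
Posterior mean = (μ₀/σ₀² + n·x̄/σ²)/(1/σ₀² + n/σ²) = (σ²·μ₀ + σ₀²·n·x̄)/(σ² + n·σ₀²) = (1009.3329·516.89 + 2375.5876·2014.81)/10511.6833 = 5308071.735037/10511.6833 = 504.9688.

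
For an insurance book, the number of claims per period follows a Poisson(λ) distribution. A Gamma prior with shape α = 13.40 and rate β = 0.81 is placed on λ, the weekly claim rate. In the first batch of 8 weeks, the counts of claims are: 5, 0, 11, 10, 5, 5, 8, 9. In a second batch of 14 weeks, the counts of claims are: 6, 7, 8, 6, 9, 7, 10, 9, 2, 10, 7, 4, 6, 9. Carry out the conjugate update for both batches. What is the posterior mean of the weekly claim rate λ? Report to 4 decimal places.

With a Gamma(shape α, rate β) prior, the Poisson likelihood is conjugate: the posterior is Gamma(α + ΣXᵢ, β + n).
Batch 1: sum of counts S = 53 over n = 8 weeks.
After batch 1: Gamma(α+S, β+n) = Gamma(13.40+53, 0.81+8) = Gamma(66.40, 8.81).
Batch 2: sum of counts S = 100 over n = 14 weeks.
After batch 2: Gamma(α+S, β+n) = Gamma(66.40+100, 8.81+14) = Gamma(166.40, 22.81).
Posterior mean = α/β = 166.40/22.81 = 7.2950.

7.2950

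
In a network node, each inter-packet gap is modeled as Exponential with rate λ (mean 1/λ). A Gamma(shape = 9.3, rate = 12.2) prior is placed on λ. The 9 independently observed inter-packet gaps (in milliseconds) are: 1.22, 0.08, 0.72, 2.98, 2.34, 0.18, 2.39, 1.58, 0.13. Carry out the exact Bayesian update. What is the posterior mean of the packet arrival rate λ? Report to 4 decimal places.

0.7683

With a Gamma(shape α, rate β) prior on the exponential rate λ, the posterior after n observations with total T = Σxᵢ is Gamma(α+n, β+T).
Sum of observations T = 11.62 milliseconds; n = 9.
Posterior: Gamma(9.3+9, 12.2+11.62) = Gamma(18.3, 23.82).
Posterior mean of λ = α/β = 18.3/23.82 = 0.7683.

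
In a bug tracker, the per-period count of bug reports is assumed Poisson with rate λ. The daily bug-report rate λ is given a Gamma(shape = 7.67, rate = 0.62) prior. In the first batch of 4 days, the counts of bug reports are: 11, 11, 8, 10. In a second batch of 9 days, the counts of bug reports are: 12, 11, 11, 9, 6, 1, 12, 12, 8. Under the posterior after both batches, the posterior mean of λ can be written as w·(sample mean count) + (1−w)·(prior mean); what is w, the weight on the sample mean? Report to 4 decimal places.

0.9545

With a Gamma(shape α, rate β) prior, the Poisson likelihood is conjugate: the posterior is Gamma(α + ΣXᵢ, β + n).
Total number of days: n = 4 + 9 = 13.
Posterior mean = (α₀+S)/(β₀+n) = [n/(β₀+n)]·(S/n) + [β₀/(β₀+n)]·(α₀/β₀), so only n and β₀ enter the weight.
Weight on data w = n/(β₀+n) = 13/(0.62+13) = 13/13.62 = 0.9545.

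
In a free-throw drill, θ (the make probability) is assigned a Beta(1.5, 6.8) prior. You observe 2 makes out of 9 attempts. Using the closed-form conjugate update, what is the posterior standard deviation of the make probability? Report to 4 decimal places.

The Beta prior is conjugate to a Binomial/Bernoulli likelihood; the update adds successes to α and failures to β.
Posterior: Beta(α+k, β+n−k) = Beta(1.5+2, 6.8+7) = Beta(3.5, 13.8).
Var = αβ/((α+β)²(α+β+1)) = 3.5·13.8/(17.3²·18.3) = 0.00881869; SD = √0.00881869 = 0.0939.

0.0939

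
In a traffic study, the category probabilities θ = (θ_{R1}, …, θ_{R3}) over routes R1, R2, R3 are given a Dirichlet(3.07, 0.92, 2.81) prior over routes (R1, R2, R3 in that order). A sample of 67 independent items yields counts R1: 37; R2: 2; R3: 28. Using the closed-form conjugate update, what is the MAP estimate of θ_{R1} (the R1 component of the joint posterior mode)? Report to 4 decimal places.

The Dirichlet prior is conjugate to the Multinomial likelihood: each posterior αⱼ = prior αⱼ + observed count nⱼ.
Posterior concentration: (40.07, 2.92, 30.81), total = 73.80.
Joint mode component: (α_{R1}−1)/(Σα−K) = 39.07/70.80 = 0.5518.

0.5518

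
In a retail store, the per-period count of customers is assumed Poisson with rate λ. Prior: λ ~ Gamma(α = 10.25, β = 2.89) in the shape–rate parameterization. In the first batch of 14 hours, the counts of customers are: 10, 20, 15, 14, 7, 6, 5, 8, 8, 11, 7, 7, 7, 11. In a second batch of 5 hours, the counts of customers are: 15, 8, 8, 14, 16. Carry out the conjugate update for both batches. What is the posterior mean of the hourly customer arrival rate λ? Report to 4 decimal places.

With a Gamma(shape α, rate β) prior, the Poisson likelihood is conjugate: the posterior is Gamma(α + ΣXᵢ, β + n).
Batch 1: sum of counts S = 136 over n = 14 hours.
After batch 1: Gamma(α+S, β+n) = Gamma(10.25+136, 2.89+14) = Gamma(146.25, 16.89).
Batch 2: sum of counts S = 61 over n = 5 hours.
After batch 2: Gamma(α+S, β+n) = Gamma(146.25+61, 16.89+5) = Gamma(207.25, 21.89).
Posterior mean = α/β = 207.25/21.89 = 9.4678.

9.4678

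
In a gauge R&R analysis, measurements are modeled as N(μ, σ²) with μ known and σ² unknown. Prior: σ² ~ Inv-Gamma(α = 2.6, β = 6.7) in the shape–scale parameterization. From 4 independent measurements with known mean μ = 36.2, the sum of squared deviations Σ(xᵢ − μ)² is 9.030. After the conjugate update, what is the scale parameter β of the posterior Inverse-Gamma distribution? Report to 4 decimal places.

With known mean μ and an Inverse-Gamma(α, β) prior on σ², the Normal likelihood is conjugate: posterior is Inv-Gamma(α + n/2, β + Σ(xᵢ−μ)²/2).
Posterior: Inv-Gamma(2.6 + 4/2, 6.7 + 9.030/2) = Inv-Gamma(4.60, 11.2150).
Posterior β = 11.2150.

11.2150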